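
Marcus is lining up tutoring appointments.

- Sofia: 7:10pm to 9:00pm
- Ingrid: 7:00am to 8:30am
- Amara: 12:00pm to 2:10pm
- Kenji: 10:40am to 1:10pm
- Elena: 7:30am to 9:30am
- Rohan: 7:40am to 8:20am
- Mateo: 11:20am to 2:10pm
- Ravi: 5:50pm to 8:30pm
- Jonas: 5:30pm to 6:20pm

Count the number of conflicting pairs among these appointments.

Sorted by start: Ingrid, Elena, Rohan, Kenji, Mateo, Amara, Jonas, Ravi, Sofia.
Elena starts before Ingrid ends → Ingrid and Elena overlap.
Rohan starts before Ingrid ends → Ingrid and Rohan overlap.
Kenji starts after Ingrid ends, so nothing later overlaps Ingrid either.
Rohan starts before Elena ends → Elena and Rohan overlap.
Kenji starts after Elena ends, so nothing later overlaps Elena either.
Kenji starts after Rohan ends, so nothing later overlaps Rohan either.
Mateo starts before Kenji ends → Kenji and Mateo overlap.
Amara starts before Kenji ends → Kenji and Amara overlap.
Jonas starts after Kenji ends, so nothing later overlaps Kenji either.
Amara starts before Mateo ends → Mateo and Amara overlap.
Jonas starts after Mateo ends, so nothing later overlaps Mateo either.
Jonas starts after Amara ends, so nothing later overlaps Amara either.
Ravi starts before Jonas ends → Jonas and Ravi overlap.
Sofia starts after Jonas ends.
Sofia starts before Ravi ends → Ravi and Sofia overlap.
Overlapping pairs: Amara & Kenji, Amara & Mateo, Elena & Ingrid, Elena & Rohan, Ingrid & Rohan, Jonas & Ravi, Kenji & Mateo, Ravi & Sofia — 8 in total.

8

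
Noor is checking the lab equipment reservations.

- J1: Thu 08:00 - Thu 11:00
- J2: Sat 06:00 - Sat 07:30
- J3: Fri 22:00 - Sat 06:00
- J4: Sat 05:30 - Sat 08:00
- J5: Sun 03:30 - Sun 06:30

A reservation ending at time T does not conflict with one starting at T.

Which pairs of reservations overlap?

Two intervals overlap when each starts before the other ends.
Sorted by start: J1, J3, J4, J2, J5.
J3 starts after J1 ends, so nothing later overlaps J1 either.
J4 starts before J3 ends → J3 and J4 overlap.
J2 starts exactly when J3 ends (back-to-back, no overlap), so nothing later overlaps J3 either.
J2 starts before J4 ends → J4 and J2 overlap.
J5 starts after J4 ends.
J5 starts after J2 ends.

J2 & J4, J3 & J4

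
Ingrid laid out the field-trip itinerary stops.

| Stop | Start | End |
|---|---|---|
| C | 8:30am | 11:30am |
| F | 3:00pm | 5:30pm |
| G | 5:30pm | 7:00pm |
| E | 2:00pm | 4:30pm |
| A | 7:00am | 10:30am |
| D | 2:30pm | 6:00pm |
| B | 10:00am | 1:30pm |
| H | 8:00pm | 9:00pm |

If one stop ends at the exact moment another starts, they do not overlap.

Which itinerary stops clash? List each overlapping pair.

A & B, A & C, B & C, D & E, D & F, D & G, E & F

Sorted by start: A, C, B, E, D, F, G, H.
C starts before A ends → A and C overlap.
B starts before A ends → A and B overlap.
E starts after A ends, so nothing later overlaps A either.
B starts before C ends → C and B overlap.
E starts after C ends, so nothing later overlaps C either.
E starts after B ends, so nothing later overlaps B either.
D starts before E ends → E and D overlap.
F starts before E ends → E and F overlap.
G starts after E ends, so nothing later overlaps E either.
F starts before D ends → D and F overlap.
G starts before D ends → D and G overlap.
H starts after D ends.
G starts exactly when F ends (back-to-back, no overlap), so nothing later overlaps F either.
H starts after G ends.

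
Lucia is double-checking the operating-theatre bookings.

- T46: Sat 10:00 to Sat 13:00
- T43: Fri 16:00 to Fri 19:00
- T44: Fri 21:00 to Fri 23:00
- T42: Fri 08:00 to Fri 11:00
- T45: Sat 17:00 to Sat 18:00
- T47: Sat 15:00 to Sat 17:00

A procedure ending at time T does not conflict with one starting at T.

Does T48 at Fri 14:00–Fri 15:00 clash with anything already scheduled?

T42: ends Fri 11:00 at or before T48 starts Fri 14:00 → clear.
T43: starts Fri 16:00 at or after T48 ends Fri 15:00 → clear.
T44: starts Fri 21:00 at or after T48 ends Fri 15:00 → clear.
T46: starts Sat 10:00 at or after T48 ends Fri 15:00 → clear.
T47: starts Sat 15:00 at or after T48 ends Fri 15:00 → clear.
T45: starts Sat 17:00 at or after T48 ends Fri 15:00 → clear.

No — it doesn't clash with anything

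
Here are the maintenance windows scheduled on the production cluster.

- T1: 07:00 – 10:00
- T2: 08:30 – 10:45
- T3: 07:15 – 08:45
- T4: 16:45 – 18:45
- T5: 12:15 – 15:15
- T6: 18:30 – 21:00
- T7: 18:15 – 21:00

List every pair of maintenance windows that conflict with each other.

Sorted by start: T1, T3, T2, T5, T4, T7, T6.
T3 starts before T1 ends → T1 and T3 overlap.
T2 starts before T1 ends → T1 and T2 overlap.
T5 starts after T1 ends, so T1 has no further overlaps.
T2 starts before T3 ends → T3 and T2 overlap.
T5 starts after T3 ends, so T3 has no further overlaps.
T5 starts after T2 ends, so T2 has no further overlaps.
T4 starts after T5 ends, so T5 has no further overlaps.
T7 starts before T4 ends → T4 and T7 overlap.
T6 starts before T4 ends → T4 and T6 overlap.
T6 starts before T7 ends → T7 and T6 overlap.

T1 & T2, T1 & T3, T2 & T3, T4 & T6, T4 & T7, T6 & T7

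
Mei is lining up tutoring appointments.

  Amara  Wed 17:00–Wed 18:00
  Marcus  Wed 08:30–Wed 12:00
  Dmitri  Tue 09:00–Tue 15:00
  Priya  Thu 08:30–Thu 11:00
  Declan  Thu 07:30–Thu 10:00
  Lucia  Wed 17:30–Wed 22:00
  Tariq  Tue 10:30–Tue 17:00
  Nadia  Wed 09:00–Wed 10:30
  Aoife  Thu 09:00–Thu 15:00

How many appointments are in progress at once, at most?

Walk through starts and ends in time order (an end at T is processed before a start at T):
Tue 09:00 start Dmitri → 1
Tue 10:30 start Tariq → 2
Tue 15:00 end Dmitri → 1
Tue 17:00 end Tariq → 0
Wed 08:30 start Marcus → 1
Wed 09:00 start Nadia → 2
Wed 10:30 end Nadia → 1
Wed 12:00 end Marcus → 0
Wed 17:00 start Amara → 1
Wed 17:30 start Lucia → 2
Wed 18:00 end Amara → 1
Wed 22:00 end Lucia → 0
Thu 07:30 start Declan → 1
Thu 08:30 start Priya → 2
Thu 09:00 start Aoife → 3
Thu 10:00 end Declan → 2
Thu 11:00 end Priya → 1
Thu 15:00 end Aoife → 0
Peak is 3, at Thu 09:00 (Aoife, Declan, Priya).

3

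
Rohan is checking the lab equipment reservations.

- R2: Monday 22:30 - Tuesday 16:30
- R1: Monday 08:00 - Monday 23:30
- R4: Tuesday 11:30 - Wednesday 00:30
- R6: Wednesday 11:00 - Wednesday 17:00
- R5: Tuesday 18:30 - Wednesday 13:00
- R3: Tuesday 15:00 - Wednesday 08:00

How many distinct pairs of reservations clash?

Sorted by start: R1, R2, R4, R3, R5, R6.
R2 starts before R1 ends → R1 and R2 overlap.
R4 starts after R1 ends, so R1 has no further overlaps.
R4 starts before R2 ends → R2 and R4 overlap.
R3 starts before R2 ends → R2 and R3 overlap.
R5 starts after R2 ends, so R2 has no further overlaps.
R3 starts before R4 ends → R4 and R3 overlap.
R5 starts before R4 ends → R4 and R5 overlap.
R6 starts after R4 ends.
R5 starts before R3 ends → R3 and R5 overlap.
R6 starts after R3 ends.
R6 starts before R5 ends → R5 and R6 overlap.
Overlapping pairs: R1 & R2, R2 & R3, R2 & R4, R3 & R4, R3 & R5, R4 & R5, R5 & R6 — 7 in total.

7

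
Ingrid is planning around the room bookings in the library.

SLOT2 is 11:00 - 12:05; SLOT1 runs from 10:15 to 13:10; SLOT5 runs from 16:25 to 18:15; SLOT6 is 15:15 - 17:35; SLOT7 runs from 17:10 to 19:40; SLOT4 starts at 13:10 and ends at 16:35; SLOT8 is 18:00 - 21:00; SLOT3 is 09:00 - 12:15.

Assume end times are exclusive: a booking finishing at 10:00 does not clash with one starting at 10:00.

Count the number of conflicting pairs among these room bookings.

Sorted by start: SLOT3, SLOT1, SLOT2, SLOT4, SLOT6, SLOT5, SLOT7, SLOT8.
SLOT1 starts before SLOT3 ends → SLOT3 and SLOT1 overlap.
SLOT2 starts before SLOT3 ends → SLOT3 and SLOT2 overlap.
SLOT4 starts after SLOT3 ends, so nothing later overlaps SLOT3 either.
SLOT2 starts before SLOT1 ends → SLOT1 and SLOT2 overlap.
SLOT4 starts exactly when SLOT1 ends (back-to-back, no overlap), so nothing later overlaps SLOT1 either.
SLOT4 starts after SLOT2 ends, so nothing later overlaps SLOT2 either.
SLOT6 starts before SLOT4 ends → SLOT4 and SLOT6 overlap.
SLOT5 starts before SLOT4 ends → SLOT4 and SLOT5 overlap.
SLOT7 starts after SLOT4 ends, so nothing later overlaps SLOT4 either.
SLOT5 starts before SLOT6 ends → SLOT6 and SLOT5 overlap.
SLOT7 starts before SLOT6 ends → SLOT6 and SLOT7 overlap.
SLOT8 starts after SLOT6 ends.
SLOT7 starts before SLOT5 ends → SLOT5 and SLOT7 overlap.
SLOT8 starts before SLOT5 ends → SLOT5 and SLOT8 overlap.
SLOT8 starts before SLOT7 ends → SLOT7 and SLOT8 overlap.
Overlapping pairs: SLOT1 & SLOT2, SLOT1 & SLOT3, SLOT2 & SLOT3, SLOT4 & SLOT5, SLOT4 & SLOT6, SLOT5 & SLOT6, SLOT5 & SLOT7, SLOT5 & SLOT8, SLOT6 & SLOT7, SLOT7 & SLOT8 — 10 in total.

10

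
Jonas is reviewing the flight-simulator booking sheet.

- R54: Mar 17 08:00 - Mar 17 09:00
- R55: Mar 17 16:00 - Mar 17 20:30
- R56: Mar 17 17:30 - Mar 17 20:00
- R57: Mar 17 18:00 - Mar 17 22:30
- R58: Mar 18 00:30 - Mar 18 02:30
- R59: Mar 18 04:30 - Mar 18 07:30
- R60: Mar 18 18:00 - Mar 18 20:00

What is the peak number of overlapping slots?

3

Sweep the timeline, counting +1 at each start and −1 at each end (ends before starts at a tie):
Mar 17 08:00 start R54 → 1
Mar 17 09:00 end R54 → 0
Mar 17 16:00 start R55 → 1
Mar 17 17:30 start R56 → 2
Mar 17 18:00 start R57 → 3
Mar 17 20:00 end R56 → 2
Mar 17 20:30 end R55 → 1
Mar 17 22:30 end R57 → 0
Mar 18 00:30 start R58 → 1
Mar 18 02:30 end R58 → 0
Mar 18 04:30 start R59 → 1
Mar 18 07:30 end R59 → 0
Mar 18 18:00 start R60 → 1
Mar 18 20:00 end R60 → 0
Peak is 3, at Mar 17 18:00 (R55, R56, R57).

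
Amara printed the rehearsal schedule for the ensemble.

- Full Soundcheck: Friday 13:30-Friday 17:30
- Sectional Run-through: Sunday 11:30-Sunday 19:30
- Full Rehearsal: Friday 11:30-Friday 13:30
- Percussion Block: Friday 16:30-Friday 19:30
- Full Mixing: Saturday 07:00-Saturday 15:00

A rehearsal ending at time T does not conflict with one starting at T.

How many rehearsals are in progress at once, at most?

2

Sort all start/end points and keep a running count:
Friday 11:30 start Full Rehearsal → 1
Friday 13:30 end Full Rehearsal → 0
Friday 13:30 start Full Soundcheck → 1
Friday 16:30 start Percussion Block → 2
Friday 17:30 end Full Soundcheck → 1
Friday 19:30 end Percussion Block → 0
Saturday 07:00 start Full Mixing → 1
Saturday 15:00 end Full Mixing → 0
Sunday 11:30 start Sectional Run-through → 1
Sunday 19:30 end Sectional Run-through → 0
Peak is 2, at Friday 16:30 (Full Soundcheck, Percussion Block).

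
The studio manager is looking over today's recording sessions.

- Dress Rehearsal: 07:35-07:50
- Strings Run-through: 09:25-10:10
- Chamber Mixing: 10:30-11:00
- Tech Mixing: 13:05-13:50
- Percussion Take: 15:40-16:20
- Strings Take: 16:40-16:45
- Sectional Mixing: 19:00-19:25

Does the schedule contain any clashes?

No

Sorted by start: Dress Rehearsal, Strings Run-through, Chamber Mixing, Tech Mixing, Percussion Take, Strings Take, Sectional Mixing.
Strings Run-through starts after Dress Rehearsal ends; Dress Rehearsal is clear from here.
Chamber Mixing starts after Strings Run-through ends; Strings Run-through is clear from here.
Tech Mixing starts after Chamber Mixing ends; Chamber Mixing is clear from here.
Percussion Take starts after Tech Mixing ends; Tech Mixing is clear from here.
Strings Take starts after Percussion Take ends; Percussion Take is clear from here.
Sectional Mixing starts after Strings Take ends.
Every pair is clear; the schedule has no overlaps.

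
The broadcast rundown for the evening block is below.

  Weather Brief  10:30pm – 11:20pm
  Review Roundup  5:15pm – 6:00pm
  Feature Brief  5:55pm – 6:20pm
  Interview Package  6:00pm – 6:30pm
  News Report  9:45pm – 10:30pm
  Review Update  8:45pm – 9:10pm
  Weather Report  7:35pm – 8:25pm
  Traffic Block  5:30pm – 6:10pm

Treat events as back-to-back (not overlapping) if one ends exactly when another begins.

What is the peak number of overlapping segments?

Sweep the timeline, counting +1 at each start and −1 at each end (ends before starts at a tie):
5:15pm start Review Roundup → 1
5:30pm start Traffic Block → 2
5:55pm start Feature Brief → 3
6:00pm end Review Roundup → 2
6:00pm start Interview Package → 3
6:10pm end Traffic Block → 2
6:20pm end Feature Brief → 1
6:30pm end Interview Package → 0
7:35pm start Weather Report → 1
8:25pm end Weather Report → 0
8:45pm start Review Update → 1
9:10pm end Review Update → 0
9:45pm start News Report → 1
10:30pm end News Report → 0
10:30pm start Weather Brief → 1
11:20pm end Weather Brief → 0
Peak is 3, at 5:55pm (Feature Brief, Review Roundup, Traffic Block).

3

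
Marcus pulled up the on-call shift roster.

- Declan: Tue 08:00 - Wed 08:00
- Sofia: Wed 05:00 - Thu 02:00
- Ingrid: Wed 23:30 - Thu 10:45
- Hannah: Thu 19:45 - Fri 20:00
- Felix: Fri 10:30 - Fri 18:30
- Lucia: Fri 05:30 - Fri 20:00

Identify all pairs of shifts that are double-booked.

Declan & Sofia, Felix & Hannah, Felix & Lucia, Hannah & Lucia, Ingrid & Sofia

Sorted by start: Declan, Sofia, Ingrid, Hannah, Lucia, Felix.
Sofia starts before Declan ends → Declan and Sofia overlap.
Ingrid starts after Declan ends, so Declan has no further overlaps.
Ingrid starts before Sofia ends → Sofia and Ingrid overlap.
Hannah starts after Sofia ends, so Sofia has no further overlaps.
Hannah starts after Ingrid ends, so Ingrid has no further overlaps.
Lucia starts before Hannah ends → Hannah and Lucia overlap.
Felix starts before Hannah ends → Hannah and Felix overlap.
Felix starts before Lucia ends → Lucia and Felix overlap.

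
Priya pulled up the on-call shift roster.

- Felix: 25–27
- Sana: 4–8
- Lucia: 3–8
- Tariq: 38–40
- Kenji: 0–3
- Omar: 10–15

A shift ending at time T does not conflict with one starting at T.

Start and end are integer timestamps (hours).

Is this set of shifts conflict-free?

Sorted by start: Kenji, Lucia, Sana, Omar, Felix, Tariq.
Lucia starts exactly when Kenji ends (back-to-back, no overlap), so Kenji has no further overlaps.
Sana starts before Lucia ends → Lucia and Sana overlap.
That's a conflict, so the schedule is not conflict-free.

No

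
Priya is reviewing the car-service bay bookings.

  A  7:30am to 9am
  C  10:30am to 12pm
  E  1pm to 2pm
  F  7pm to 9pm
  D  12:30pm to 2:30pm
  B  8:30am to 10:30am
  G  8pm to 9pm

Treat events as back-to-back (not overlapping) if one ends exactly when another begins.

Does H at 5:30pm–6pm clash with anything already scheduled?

No — it doesn't clash with anything

A: ends 9am at or before H starts 5:30pm → clear.
B: ends 10:30am at or before H starts 5:30pm → clear.
C: ends 12pm at or before H starts 5:30pm → clear.
D: ends 2:30pm at or before H starts 5:30pm → clear.
E: ends 2pm at or before H starts 5:30pm → clear.
F: starts 7pm at or after H ends 6pm → clear.
G: starts 8pm at or after H ends 6pm → clear.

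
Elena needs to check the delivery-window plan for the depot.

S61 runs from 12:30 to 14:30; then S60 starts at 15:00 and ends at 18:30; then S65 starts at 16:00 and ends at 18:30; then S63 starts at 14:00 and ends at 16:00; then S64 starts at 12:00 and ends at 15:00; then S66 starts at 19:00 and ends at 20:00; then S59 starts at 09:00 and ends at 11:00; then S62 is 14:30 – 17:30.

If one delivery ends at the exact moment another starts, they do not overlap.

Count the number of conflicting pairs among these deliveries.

9

Check each pair: they overlap iff neither finishes before the other starts.
Sorted by start: S59, S64, S61, S63, S62, S60, S65, S66.
S64 starts after S59 ends, so nothing later overlaps S59 either.
S61 starts before S64 ends → S64 and S61 overlap.
S63 starts before S64 ends → S64 and S63 overlap.
S62 starts before S64 ends → S64 and S62 overlap.
S60 starts exactly when S64 ends (back-to-back, no overlap), so nothing later overlaps S64 either.
S63 starts before S61 ends → S61 and S63 overlap.
S62 starts exactly when S61 ends (back-to-back, no overlap), so nothing later overlaps S61 either.
S62 starts before S63 ends → S63 and S62 overlap.
S60 starts before S63 ends → S63 and S60 overlap.
S65 starts exactly when S63 ends (back-to-back, no overlap), so nothing later overlaps S63 either.
S60 starts before S62 ends → S62 and S60 overlap.
S65 starts before S62 ends → S62 and S65 overlap.
S66 starts after S62 ends.
S65 starts before S60 ends → S60 and S65 overlap.
S66 starts after S60 ends.
S66 starts after S65 ends.
Overlapping pairs: S60 & S62, S60 & S63, S60 & S65, S61 & S63, S61 & S64, S62 & S63, S62 & S64, S62 & S65, S63 & S64 — 9 in total.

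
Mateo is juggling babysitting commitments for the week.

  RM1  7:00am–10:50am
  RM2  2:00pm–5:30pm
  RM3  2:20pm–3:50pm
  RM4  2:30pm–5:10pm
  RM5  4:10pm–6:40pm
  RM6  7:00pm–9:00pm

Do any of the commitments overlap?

Yes

Sorted by start: RM1, RM2, RM3, RM4, RM5, RM6.
RM2 starts after RM1 ends, so RM1 has no further overlaps.
RM3 starts before RM2 ends → RM2 and RM3 overlap.
That's a conflict, so the schedule is not conflict-free.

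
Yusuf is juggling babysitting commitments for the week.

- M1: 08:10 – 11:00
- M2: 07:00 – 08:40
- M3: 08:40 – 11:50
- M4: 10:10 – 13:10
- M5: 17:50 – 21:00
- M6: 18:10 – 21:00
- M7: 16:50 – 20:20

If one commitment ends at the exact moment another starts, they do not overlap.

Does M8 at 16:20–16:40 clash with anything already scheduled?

No — it doesn't clash with anything

M2: ends 08:40 at or before M8 starts 16:20 → clear.
M1: ends 11:00 at or before M8 starts 16:20 → clear.
M3: ends 11:50 at or before M8 starts 16:20 → clear.
M4: ends 13:10 at or before M8 starts 16:20 → clear.
M7: starts 16:50 at or after M8 ends 16:40 → clear.
M5: starts 17:50 at or after M8 ends 16:40 → clear.
M6: starts 18:10 at or after M8 ends 16:40 → clear.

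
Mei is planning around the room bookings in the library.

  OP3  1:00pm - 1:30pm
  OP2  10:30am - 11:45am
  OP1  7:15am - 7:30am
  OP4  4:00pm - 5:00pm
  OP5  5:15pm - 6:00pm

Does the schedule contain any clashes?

No

Sorted by start: OP1, OP2, OP3, OP4, OP5.
OP2 starts after OP1 ends; OP1 is clear from here.
OP3 starts after OP2 ends; OP2 is clear from here.
OP4 starts after OP3 ends; OP3 is clear from here.
OP5 starts after OP4 ends.
Every pair is clear; the schedule has no overlaps.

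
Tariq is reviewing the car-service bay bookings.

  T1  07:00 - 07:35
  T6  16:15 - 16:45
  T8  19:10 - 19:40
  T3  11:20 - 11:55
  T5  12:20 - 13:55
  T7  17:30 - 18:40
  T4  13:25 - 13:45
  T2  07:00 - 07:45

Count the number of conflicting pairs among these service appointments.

Sorted by start: T1, T2, T3, T5, T4, T6, T7, T8.
T2 starts before T1 ends → T1 and T2 overlap.
T3 starts after T1 ends — done with T1.
T3 starts after T2 ends — done with T2.
T5 starts after T3 ends — done with T3.
T4 starts before T5 ends → T5 and T4 overlap.
T6 starts after T5 ends — done with T5.
T6 starts after T4 ends — done with T4.
T7 starts after T6 ends — done with T6.
T8 starts after T7 ends.
Overlapping pairs: T1 & T2, T4 & T5 — 2 in total.

2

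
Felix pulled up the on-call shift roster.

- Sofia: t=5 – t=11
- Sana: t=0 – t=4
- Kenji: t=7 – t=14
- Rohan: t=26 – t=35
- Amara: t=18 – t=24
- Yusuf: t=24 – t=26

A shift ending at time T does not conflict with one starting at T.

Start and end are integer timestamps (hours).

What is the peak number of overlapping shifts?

Sort all start/end points and keep a running count:
t=0 start Sana → 1
t=4 end Sana → 0
t=5 start Sofia → 1
t=7 start Kenji → 2
t=11 end Sofia → 1
t=14 end Kenji → 0
t=18 start Amara → 1
t=24 end Amara → 0
t=24 start Yusuf → 1
t=26 end Yusuf → 0
t=26 start Rohan → 1
t=35 end Rohan → 0
Peak is 2, at t=7 (Kenji, Sofia).

2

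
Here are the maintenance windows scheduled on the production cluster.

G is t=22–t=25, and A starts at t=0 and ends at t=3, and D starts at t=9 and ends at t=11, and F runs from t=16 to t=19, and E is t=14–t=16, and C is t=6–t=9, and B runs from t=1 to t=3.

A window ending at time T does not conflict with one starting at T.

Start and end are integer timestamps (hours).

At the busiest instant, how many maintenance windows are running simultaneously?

2

Sweep the timeline, counting +1 at each start and −1 at each end (ends before starts at a tie):
t=0 start A → 1
t=1 start B → 2
t=3 end A → 1
t=3 end B → 0
t=6 start C → 1
t=9 end C → 0
t=9 start D → 1
t=11 end D → 0
t=14 start E → 1
t=16 end E → 0
t=16 start F → 1
t=19 end F → 0
t=22 start G → 1
t=25 end G → 0
Peak is 2, at t=1 (A, B).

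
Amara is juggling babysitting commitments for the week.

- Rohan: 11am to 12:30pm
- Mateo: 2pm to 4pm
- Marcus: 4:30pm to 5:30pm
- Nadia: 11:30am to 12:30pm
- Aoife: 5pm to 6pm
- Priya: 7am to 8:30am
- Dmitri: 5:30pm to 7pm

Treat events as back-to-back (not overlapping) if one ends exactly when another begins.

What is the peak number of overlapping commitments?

Sort all start/end points and keep a running count:
7am start Priya → 1
8:30am end Priya → 0
11am start Rohan → 1
11:30am start Nadia → 2
12:30pm end Nadia → 1
12:30pm end Rohan → 0
2pm start Mateo → 1
4pm end Mateo → 0
4:30pm start Marcus → 1
5pm start Aoife → 2
5:30pm end Marcus → 1
5:30pm start Dmitri → 2
6pm end Aoife → 1
7pm end Dmitri → 0
Peak is 2, at 11:30am (Nadia, Rohan).

2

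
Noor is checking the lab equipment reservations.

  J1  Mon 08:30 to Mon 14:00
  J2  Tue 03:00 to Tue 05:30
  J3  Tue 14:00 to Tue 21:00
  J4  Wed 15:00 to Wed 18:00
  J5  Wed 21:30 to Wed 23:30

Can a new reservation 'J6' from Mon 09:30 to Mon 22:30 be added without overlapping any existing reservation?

J1: starts Mon 08:30 before J6 ends Mon 22:30, and ends Mon 14:00 after J6 starts Mon 09:30 → overlap.
J2: starts Tue 03:00 at or after J6 ends Mon 22:30 → clear.
J3: starts Tue 14:00 at or after J6 ends Mon 22:30 → clear.
J4: starts Wed 15:00 at or after J6 ends Mon 22:30 → clear.
J5: starts Wed 21:30 at or after J6 ends Mon 22:30 → clear.
J6 overlaps J1.

No — it overlaps J1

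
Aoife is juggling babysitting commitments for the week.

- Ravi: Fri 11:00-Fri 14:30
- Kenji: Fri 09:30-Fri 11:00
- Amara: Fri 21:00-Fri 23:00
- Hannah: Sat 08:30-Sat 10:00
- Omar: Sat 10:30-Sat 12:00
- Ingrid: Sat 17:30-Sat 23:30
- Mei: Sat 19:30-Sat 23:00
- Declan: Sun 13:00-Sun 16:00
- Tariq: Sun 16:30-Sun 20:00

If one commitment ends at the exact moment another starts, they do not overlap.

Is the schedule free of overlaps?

Sorted by start: Kenji, Ravi, Amara, Hannah, Omar, Ingrid, Mei, Declan, Tariq.
Ravi starts exactly when Kenji ends (back-to-back, no overlap), so Kenji has no further overlaps.
Amara starts after Ravi ends, so Ravi has no further overlaps.
Hannah starts after Amara ends, so Amara has no further overlaps.
Omar starts after Hannah ends, so Hannah has no further overlaps.
Ingrid starts after Omar ends, so Omar has no further overlaps.
Mei starts before Ingrid ends → Ingrid and Mei overlap.
That's a conflict, so the schedule is not conflict-free.

No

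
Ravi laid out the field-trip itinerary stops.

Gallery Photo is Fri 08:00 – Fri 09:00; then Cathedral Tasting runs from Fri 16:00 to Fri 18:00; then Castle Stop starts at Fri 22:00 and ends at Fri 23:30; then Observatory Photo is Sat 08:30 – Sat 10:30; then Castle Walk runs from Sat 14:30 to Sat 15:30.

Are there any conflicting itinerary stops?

Check each pair: they overlap iff neither finishes before the other starts.
Sorted by start: Gallery Photo, Cathedral Tasting, Castle Stop, Observatory Photo, Castle Walk.
Cathedral Tasting starts after Gallery Photo ends, so Gallery Photo has no further overlaps.
Castle Stop starts after Cathedral Tasting ends, so Cathedral Tasting has no further overlaps.
Observatory Photo starts after Castle Stop ends, so Castle Stop has no further overlaps.
Castle Walk starts after Observatory Photo ends.
Every pair is clear; the schedule has no overlaps.

No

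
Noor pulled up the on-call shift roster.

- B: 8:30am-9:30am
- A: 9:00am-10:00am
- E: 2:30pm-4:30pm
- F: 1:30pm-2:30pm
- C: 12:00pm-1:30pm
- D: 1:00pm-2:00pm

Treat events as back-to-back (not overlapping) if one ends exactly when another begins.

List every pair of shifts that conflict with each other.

Sorted by start: B, A, C, D, F, E.
A starts before B ends → B and A overlap.
C starts after B ends, so nothing later overlaps B either.
C starts after A ends, so nothing later overlaps A either.
D starts before C ends → C and D overlap.
F starts exactly when C ends (back-to-back, no overlap), so nothing later overlaps C either.
F starts before D ends → D and F overlap.
E starts after D ends.
E starts exactly when F ends (back-to-back, no overlap).

A & B, C & D, D & F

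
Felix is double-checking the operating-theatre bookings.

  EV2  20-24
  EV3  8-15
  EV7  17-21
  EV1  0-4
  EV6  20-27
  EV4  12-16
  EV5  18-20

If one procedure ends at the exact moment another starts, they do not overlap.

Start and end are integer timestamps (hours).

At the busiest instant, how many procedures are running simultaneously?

3

Sweep the timeline, counting +1 at each start and −1 at each end (ends before starts at a tie):
0 start EV1 → 1
4 end EV1 → 0
8 start EV3 → 1
12 start EV4 → 2
15 end EV3 → 1
16 end EV4 → 0
17 start EV7 → 1
18 start EV5 → 2
20 end EV5 → 1
20 start EV2 → 2
20 start EV6 → 3
21 end EV7 → 2
24 end EV2 → 1
27 end EV6 → 0
Peak is 3, at 20 (EV2, EV6, EV7).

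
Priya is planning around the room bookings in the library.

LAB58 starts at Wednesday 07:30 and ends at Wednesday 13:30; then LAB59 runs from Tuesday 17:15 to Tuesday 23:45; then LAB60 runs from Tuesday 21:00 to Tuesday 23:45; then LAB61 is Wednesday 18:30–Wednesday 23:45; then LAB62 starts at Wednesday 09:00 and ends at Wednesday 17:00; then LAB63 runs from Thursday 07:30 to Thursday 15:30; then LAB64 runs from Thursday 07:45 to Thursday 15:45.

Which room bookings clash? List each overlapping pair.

Sorted by start: LAB59, LAB60, LAB58, LAB62, LAB61, LAB63, LAB64.
LAB60 starts before LAB59 ends → LAB59 and LAB60 overlap.
LAB58 starts after LAB59 ends, so LAB59 has no further overlaps.
LAB58 starts after LAB60 ends, so LAB60 has no further overlaps.
LAB62 starts before LAB58 ends → LAB58 and LAB62 overlap.
LAB61 starts after LAB58 ends, so LAB58 has no further overlaps.
LAB61 starts after LAB62 ends, so LAB62 has no further overlaps.
LAB63 starts after LAB61 ends, so LAB61 has no further overlaps.
LAB64 starts before LAB63 ends → LAB63 and LAB64 overlap.

LAB58 & LAB62, LAB59 & LAB60, LAB63 & LAB64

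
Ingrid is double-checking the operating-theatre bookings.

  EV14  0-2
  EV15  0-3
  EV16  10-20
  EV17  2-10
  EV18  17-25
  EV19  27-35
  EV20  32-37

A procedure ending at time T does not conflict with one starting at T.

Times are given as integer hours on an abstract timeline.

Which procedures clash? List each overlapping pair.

EV14 & EV15, EV15 & EV17, EV16 & EV18, EV19 & EV20

Two intervals overlap when each starts before the other ends.
Sorted by start: EV14, EV15, EV17, EV16, EV18, EV19, EV20.
EV15 starts before EV14 ends → EV14 and EV15 overlap.
EV17 starts exactly when EV14 ends (back-to-back, no overlap), so nothing later overlaps EV14 either.
EV17 starts before EV15 ends → EV15 and EV17 overlap.
EV16 starts after EV15 ends, so nothing later overlaps EV15 either.
EV16 starts exactly when EV17 ends (back-to-back, no overlap), so nothing later overlaps EV17 either.
EV18 starts before EV16 ends → EV16 and EV18 overlap.
EV19 starts after EV16 ends, so nothing later overlaps EV16 either.
EV19 starts after EV18 ends, so nothing later overlaps EV18 either.
EV20 starts before EV19 ends → EV19 and EV20 overlap.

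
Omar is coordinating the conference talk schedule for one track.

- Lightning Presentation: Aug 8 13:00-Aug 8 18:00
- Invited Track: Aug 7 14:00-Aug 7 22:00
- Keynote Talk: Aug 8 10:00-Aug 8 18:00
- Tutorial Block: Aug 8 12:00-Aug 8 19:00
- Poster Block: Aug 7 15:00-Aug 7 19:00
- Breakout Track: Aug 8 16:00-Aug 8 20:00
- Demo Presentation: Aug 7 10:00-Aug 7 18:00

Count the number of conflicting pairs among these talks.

Sorted by start: Demo Presentation, Invited Track, Poster Block, Keynote Talk, Tutorial Block, Lightning Presentation, Breakout Track.
Invited Track starts before Demo Presentation ends → Demo Presentation and Invited Track overlap.
Poster Block starts before Demo Presentation ends → Demo Presentation and Poster Block overlap.
Keynote Talk starts after Demo Presentation ends, so Demo Presentation has no further overlaps.
Poster Block starts before Invited Track ends → Invited Track and Poster Block overlap.
Keynote Talk starts after Invited Track ends, so Invited Track has no further overlaps.
Keynote Talk starts after Poster Block ends, so Poster Block has no further overlaps.
Tutorial Block starts before Keynote Talk ends → Keynote Talk and Tutorial Block overlap.
Lightning Presentation starts before Keynote Talk ends → Keynote Talk and Lightning Presentation overlap.
Breakout Track starts before Keynote Talk ends → Keynote Talk and Breakout Track overlap.
Lightning Presentation starts before Tutorial Block ends → Tutorial Block and Lightning Presentation overlap.
Breakout Track starts before Tutorial Block ends → Tutorial Block and Breakout Track overlap.
Breakout Track starts before Lightning Presentation ends → Lightning Presentation and Breakout Track overlap.
Overlapping pairs: Breakout Track & Keynote Talk, Breakout Track & Lightning Presentation, Breakout Track & Tutorial Block, Demo Presentation & Invited Track, Demo Presentation & Poster Block, Invited Track & Poster Block, Keynote Talk & Lightning Presentation, Keynote Talk & Tutorial Block, Lightning Presentation & Tutorial Block — 9 in total.

9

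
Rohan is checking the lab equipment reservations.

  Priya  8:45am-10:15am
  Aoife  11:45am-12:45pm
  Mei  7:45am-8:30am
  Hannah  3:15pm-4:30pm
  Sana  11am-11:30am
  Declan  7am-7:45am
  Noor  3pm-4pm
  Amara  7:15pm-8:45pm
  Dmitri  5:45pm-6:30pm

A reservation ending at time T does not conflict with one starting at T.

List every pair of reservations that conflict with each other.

Hannah & Noor

Sorted by start: Declan, Mei, Priya, Sana, Aoife, Noor, Hannah, Dmitri, Amara.
Mei starts exactly when Declan ends (back-to-back, no overlap), so nothing later overlaps Declan either.
Priya starts after Mei ends, so nothing later overlaps Mei either.
Sana starts after Priya ends, so nothing later overlaps Priya either.
Aoife starts after Sana ends, so nothing later overlaps Sana either.
Noor starts after Aoife ends, so nothing later overlaps Aoife either.
Hannah starts before Noor ends → Noor and Hannah overlap.
Dmitri starts after Noor ends, so nothing later overlaps Noor either.
Dmitri starts after Hannah ends, so nothing later overlaps Hannah either.
Amara starts after Dmitri ends.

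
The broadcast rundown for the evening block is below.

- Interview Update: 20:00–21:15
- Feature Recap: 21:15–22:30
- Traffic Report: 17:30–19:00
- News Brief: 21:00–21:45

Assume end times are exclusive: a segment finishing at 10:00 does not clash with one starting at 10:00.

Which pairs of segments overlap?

Feature Recap & News Brief, Interview Update & News Brief

Sorted by start: Traffic Report, Interview Update, News Brief, Feature Recap.
Interview Update starts after Traffic Report ends, so nothing later overlaps Traffic Report either.
News Brief starts before Interview Update ends → Interview Update and News Brief overlap.
Feature Recap starts exactly when Interview Update ends (back-to-back, no overlap).
Feature Recap starts before News Brief ends → News Brief and Feature Recap overlap.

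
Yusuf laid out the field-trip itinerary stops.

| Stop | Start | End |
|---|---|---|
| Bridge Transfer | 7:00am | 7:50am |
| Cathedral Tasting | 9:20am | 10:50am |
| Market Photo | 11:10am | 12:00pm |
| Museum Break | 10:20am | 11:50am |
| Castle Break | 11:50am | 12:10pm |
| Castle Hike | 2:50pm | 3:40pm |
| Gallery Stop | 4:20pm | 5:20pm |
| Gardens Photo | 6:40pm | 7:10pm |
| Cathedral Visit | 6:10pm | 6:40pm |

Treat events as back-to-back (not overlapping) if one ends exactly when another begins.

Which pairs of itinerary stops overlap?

Castle Break & Market Photo, Cathedral Tasting & Museum Break, Market Photo & Museum Break

Check each pair: they overlap iff neither finishes before the other starts.
Sorted by start: Bridge Transfer, Cathedral Tasting, Museum Break, Market Photo, Castle Break, Castle Hike, Gallery Stop, Cathedral Visit, Gardens Photo.
Cathedral Tasting starts after Bridge Transfer ends, so Bridge Transfer has no further overlaps.
Museum Break starts before Cathedral Tasting ends → Cathedral Tasting and Museum Break overlap.
Market Photo starts after Cathedral Tasting ends, so Cathedral Tasting has no further overlaps.
Market Photo starts before Museum Break ends → Museum Break and Market Photo overlap.
Castle Break starts exactly when Museum Break ends (back-to-back, no overlap), so Museum Break has no further overlaps.
Castle Break starts before Market Photo ends → Market Photo and Castle Break overlap.
Castle Hike starts after Market Photo ends, so Market Photo has no further overlaps.
Castle Hike starts after Castle Break ends, so Castle Break has no further overlaps.
Gallery Stop starts after Castle Hike ends, so Castle Hike has no further overlaps.
Cathedral Visit starts after Gallery Stop ends, so Gallery Stop has no further overlaps.
Gardens Photo starts exactly when Cathedral Visit ends (back-to-back, no overlap).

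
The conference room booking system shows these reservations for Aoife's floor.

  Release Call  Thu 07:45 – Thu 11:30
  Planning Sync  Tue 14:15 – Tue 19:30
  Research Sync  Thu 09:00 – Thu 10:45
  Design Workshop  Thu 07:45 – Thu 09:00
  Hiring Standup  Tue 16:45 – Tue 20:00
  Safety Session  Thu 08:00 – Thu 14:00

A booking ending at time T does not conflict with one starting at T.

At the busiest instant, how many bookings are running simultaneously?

3

Sweep the timeline, counting +1 at each start and −1 at each end (ends before starts at a tie):
Tue 14:15 start Planning Sync → 1
Tue 16:45 start Hiring Standup → 2
Tue 19:30 end Planning Sync → 1
Tue 20:00 end Hiring Standup → 0
Thu 07:45 start Design Workshop → 1
Thu 07:45 start Release Call → 2
Thu 08:00 start Safety Session → 3
Thu 09:00 end Design Workshop → 2
Thu 09:00 start Research Sync → 3
Thu 10:45 end Research Sync → 2
Thu 11:30 end Release Call → 1
Thu 14:00 end Safety Session → 0
Peak is 3, at Thu 08:00 (Design Workshop, Release Call, Safety Session).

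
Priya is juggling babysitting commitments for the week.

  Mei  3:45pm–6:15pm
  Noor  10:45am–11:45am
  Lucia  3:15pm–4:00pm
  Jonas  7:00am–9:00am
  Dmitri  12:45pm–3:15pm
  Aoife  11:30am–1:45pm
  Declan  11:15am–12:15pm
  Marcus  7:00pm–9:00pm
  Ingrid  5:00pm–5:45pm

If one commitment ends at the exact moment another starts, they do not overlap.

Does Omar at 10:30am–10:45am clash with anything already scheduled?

No — it doesn't clash with anything

Jonas: ends 9:00am at or before Omar starts 10:30am → clear.
Noor: starts 10:45am at or after Omar ends 10:45am → clear.
Declan: starts 11:15am at or after Omar ends 10:45am → clear.
Aoife: starts 11:30am at or after Omar ends 10:45am → clear.
Dmitri: starts 12:45pm at or after Omar ends 10:45am → clear.
Lucia: starts 3:15pm at or after Omar ends 10:45am → clear.
Mei: starts 3:45pm at or after Omar ends 10:45am → clear.
Ingrid: starts 5:00pm at or after Omar ends 10:45am → clear.
Marcus: starts 7:00pm at or after Omar ends 10:45am → clear.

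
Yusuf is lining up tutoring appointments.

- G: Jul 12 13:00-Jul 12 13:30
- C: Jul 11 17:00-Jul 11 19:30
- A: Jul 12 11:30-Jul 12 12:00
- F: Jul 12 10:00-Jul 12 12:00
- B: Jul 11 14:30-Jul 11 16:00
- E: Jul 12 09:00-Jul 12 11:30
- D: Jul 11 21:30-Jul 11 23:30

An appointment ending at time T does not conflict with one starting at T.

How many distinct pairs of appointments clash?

Sorted by start: B, C, D, E, F, A, G.
C starts after B ends, so nothing later overlaps B either.
D starts after C ends, so nothing later overlaps C either.
E starts after D ends, so nothing later overlaps D either.
F starts before E ends → E and F overlap.
A starts exactly when E ends (back-to-back, no overlap), so nothing later overlaps E either.
A starts before F ends → F and A overlap.
G starts after F ends.
G starts after A ends.
Overlapping pairs: A & F, E & F — 2 in total.

2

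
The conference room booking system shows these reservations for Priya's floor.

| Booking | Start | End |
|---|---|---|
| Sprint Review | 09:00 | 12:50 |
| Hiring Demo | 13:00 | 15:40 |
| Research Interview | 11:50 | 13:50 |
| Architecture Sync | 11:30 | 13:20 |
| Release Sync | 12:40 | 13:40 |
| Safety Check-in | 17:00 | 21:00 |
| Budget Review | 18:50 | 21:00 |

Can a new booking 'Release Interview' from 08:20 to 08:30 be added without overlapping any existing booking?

Sprint Review: starts 09:00 at or after Release Interview ends 08:30 → clear.
Architecture Sync: starts 11:30 at or after Release Interview ends 08:30 → clear.
Research Interview: starts 11:50 at or after Release Interview ends 08:30 → clear.
Release Sync: starts 12:40 at or after Release Interview ends 08:30 → clear.
Hiring Demo: starts 13:00 at or after Release Interview ends 08:30 → clear.
Safety Check-in: starts 17:00 at or after Release Interview ends 08:30 → clear.
Budget Review: starts 18:50 at or after Release Interview ends 08:30 → clear.

Yes — the slot is free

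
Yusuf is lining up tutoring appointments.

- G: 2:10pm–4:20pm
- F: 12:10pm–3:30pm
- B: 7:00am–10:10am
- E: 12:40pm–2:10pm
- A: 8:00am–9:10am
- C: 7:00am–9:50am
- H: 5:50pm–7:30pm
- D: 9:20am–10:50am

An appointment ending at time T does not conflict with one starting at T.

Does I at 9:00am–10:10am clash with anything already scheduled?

Yes — it overlaps A, B, C, D

B: starts 7:00am before I ends 10:10am, and ends 10:10am after I starts 9:00am → overlap.
C: starts 7:00am before I ends 10:10am, and ends 9:50am after I starts 9:00am → overlap.
A: starts 8:00am before I ends 10:10am, and ends 9:10am after I starts 9:00am → overlap.
D: starts 9:20am before I ends 10:10am, and ends 10:50am after I starts 9:00am → overlap.
F: starts 12:10pm at or after I ends 10:10am → clear.
E: starts 12:40pm at or after I ends 10:10am → clear.
G: starts 2:10pm at or after I ends 10:10am → clear.
H: starts 5:50pm at or after I ends 10:10am → clear.
I overlaps A, B, C, D.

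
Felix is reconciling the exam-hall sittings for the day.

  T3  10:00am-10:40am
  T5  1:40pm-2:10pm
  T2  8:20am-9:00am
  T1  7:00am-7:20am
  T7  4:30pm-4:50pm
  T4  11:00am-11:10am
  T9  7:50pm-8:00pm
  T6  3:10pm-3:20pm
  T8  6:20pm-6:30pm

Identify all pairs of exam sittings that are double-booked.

no conflicts

Sorted by start: T1, T2, T3, T4, T5, T6, T7, T8, T9.
T2 starts after T1 ends, so T1 has no further overlaps.
T3 starts after T2 ends, so T2 has no further overlaps.
T4 starts after T3 ends, so T3 has no further overlaps.
T5 starts after T4 ends, so T4 has no further overlaps.
T6 starts after T5 ends, so T5 has no further overlaps.
T7 starts after T6 ends, so T6 has no further overlaps.
T8 starts after T7 ends, so T7 has no further overlaps.
T9 starts after T8 ends.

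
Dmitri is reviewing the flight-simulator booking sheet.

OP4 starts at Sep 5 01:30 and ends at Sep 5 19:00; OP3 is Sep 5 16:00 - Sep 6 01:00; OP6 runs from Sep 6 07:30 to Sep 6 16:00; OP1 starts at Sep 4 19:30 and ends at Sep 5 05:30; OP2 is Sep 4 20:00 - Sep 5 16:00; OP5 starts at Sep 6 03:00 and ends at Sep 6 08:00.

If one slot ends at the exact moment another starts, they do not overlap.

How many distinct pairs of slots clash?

5

Check each pair: they overlap iff neither finishes before the other starts.
Sorted by start: OP1, OP2, OP4, OP3, OP5, OP6.
OP2 starts before OP1 ends → OP1 and OP2 overlap.
OP4 starts before OP1 ends → OP1 and OP4 overlap.
OP3 starts after OP1 ends, so nothing later overlaps OP1 either.
OP4 starts before OP2 ends → OP2 and OP4 overlap.
OP3 starts exactly when OP2 ends (back-to-back, no overlap), so nothing later overlaps OP2 either.
OP3 starts before OP4 ends → OP4 and OP3 overlap.
OP5 starts after OP4 ends, so nothing later overlaps OP4 either.
OP5 starts after OP3 ends, so nothing later overlaps OP3 either.
OP6 starts before OP5 ends → OP5 and OP6 overlap.
Overlapping pairs: OP1 & OP2, OP1 & OP4, OP2 & OP4, OP3 & OP4, OP5 & OP6 — 5 in total.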